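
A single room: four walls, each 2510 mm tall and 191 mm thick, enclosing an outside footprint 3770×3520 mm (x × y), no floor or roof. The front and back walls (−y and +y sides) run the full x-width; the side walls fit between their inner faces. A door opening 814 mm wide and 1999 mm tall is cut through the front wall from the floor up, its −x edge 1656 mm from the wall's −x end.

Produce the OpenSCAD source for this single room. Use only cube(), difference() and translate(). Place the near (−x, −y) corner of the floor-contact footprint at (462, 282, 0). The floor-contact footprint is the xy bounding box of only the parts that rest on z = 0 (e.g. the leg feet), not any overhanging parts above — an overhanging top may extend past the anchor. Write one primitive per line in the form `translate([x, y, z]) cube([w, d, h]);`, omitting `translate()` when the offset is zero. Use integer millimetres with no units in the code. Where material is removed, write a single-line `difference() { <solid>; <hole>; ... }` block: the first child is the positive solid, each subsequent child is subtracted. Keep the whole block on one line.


difference() { translate([462, 282, 0]) cube([3770, 191, 2510]); translate([2118, 282, 0]) cube([814, 191, 1999]); }
translate([462, 3611, 0]) cube([3770, 191, 2510]);
translate([462, 473, 0]) cube([191, 3138, 2510]);
translate([4041, 473, 0]) cube([191, 3138, 2510]);


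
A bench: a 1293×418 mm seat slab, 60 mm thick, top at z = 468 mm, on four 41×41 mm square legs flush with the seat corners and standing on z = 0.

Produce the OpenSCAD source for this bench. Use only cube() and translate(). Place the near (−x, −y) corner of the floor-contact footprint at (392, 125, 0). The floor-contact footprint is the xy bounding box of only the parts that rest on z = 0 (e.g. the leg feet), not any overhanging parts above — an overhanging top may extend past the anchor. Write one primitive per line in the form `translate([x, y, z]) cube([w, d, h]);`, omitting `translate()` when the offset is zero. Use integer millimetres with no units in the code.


// leg_h = 468 − 60 = 408
translate([392, 125, 408]) cube([1293, 418, 60]);
translate([392, 125, 0]) cube([41, 41, 408]);
translate([392, 502, 0]) cube([41, 41, 408]);
translate([1644, 125, 0]) cube([41, 41, 408]);
translate([1644, 502, 0]) cube([41, 41, 408]);


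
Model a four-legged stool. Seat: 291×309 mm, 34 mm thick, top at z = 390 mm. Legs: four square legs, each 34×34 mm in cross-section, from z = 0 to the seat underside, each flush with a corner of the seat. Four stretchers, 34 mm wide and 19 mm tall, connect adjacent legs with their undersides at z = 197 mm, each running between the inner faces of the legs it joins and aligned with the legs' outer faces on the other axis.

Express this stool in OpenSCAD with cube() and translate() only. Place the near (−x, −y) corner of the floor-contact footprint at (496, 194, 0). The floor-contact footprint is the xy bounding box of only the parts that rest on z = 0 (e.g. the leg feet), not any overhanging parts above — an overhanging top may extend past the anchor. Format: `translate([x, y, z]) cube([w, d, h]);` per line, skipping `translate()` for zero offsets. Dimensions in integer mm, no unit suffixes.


translate([496, 194, 356]) cube([291, 309, 34]);
translate([496, 194, 0]) cube([34, 34, 356]);
translate([753, 194, 0]) cube([34, 34, 356]);
translate([496, 469, 0]) cube([34, 34, 356]);
translate([753, 469, 0]) cube([34, 34, 356]);
translate([530, 194, 197]) cube([223, 34, 19]);
translate([530, 469, 197]) cube([223, 34, 19]);
translate([496, 228, 197]) cube([34, 241, 19]);
translate([753, 228, 197]) cube([34, 241, 19]);


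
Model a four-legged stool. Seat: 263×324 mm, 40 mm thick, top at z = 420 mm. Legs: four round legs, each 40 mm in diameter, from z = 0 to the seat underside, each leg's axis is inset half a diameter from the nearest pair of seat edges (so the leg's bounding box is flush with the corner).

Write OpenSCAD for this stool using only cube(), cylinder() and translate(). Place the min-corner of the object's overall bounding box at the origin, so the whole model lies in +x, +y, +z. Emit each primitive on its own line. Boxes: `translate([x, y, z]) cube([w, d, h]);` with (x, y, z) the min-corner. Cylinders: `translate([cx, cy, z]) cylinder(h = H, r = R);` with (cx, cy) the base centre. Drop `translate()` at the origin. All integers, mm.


translate([0, 0, 380]) cube([263, 324, 40]);
translate([20, 20, 0]) cylinder(h = 380, r = 20);
translate([243, 20, 0]) cylinder(h = 380, r = 20);
translate([20, 304, 0]) cylinder(h = 380, r = 20);
translate([243, 304, 0]) cylinder(h = 380, r = 20);


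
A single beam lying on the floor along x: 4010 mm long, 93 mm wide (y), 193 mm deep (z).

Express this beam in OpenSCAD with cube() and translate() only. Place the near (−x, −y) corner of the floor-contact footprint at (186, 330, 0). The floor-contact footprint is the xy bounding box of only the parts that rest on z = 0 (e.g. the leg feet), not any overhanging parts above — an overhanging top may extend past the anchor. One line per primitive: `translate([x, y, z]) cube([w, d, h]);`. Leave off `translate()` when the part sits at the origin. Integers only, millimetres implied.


translate([186, 330, 0]) cube([4010, 93, 193]);


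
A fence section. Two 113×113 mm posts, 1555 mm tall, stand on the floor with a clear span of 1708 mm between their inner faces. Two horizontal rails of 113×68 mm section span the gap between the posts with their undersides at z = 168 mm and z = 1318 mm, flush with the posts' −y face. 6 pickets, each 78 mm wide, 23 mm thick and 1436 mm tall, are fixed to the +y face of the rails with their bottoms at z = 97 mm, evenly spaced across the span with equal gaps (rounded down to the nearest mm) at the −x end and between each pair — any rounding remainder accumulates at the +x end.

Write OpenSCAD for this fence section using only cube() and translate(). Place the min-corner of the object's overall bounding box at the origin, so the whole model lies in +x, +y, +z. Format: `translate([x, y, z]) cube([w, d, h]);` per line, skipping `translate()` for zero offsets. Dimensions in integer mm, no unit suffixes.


cube([113, 113, 1555]);
translate([1821, 0, 0]) cube([113, 113, 1555]);
translate([113, 0, 168]) cube([1708, 113, 68]);
translate([113, 0, 1318]) cube([1708, 113, 68]);
translate([290, 113, 97]) cube([78, 23, 1436]);
translate([545, 113, 97]) cube([78, 23, 1436]);
translate([800, 113, 97]) cube([78, 23, 1436]);
translate([1055, 113, 97]) cube([78, 23, 1436]);
translate([1310, 113, 97]) cube([78, 23, 1436]);
translate([1565, 113, 97]) cube([78, 23, 1436]);


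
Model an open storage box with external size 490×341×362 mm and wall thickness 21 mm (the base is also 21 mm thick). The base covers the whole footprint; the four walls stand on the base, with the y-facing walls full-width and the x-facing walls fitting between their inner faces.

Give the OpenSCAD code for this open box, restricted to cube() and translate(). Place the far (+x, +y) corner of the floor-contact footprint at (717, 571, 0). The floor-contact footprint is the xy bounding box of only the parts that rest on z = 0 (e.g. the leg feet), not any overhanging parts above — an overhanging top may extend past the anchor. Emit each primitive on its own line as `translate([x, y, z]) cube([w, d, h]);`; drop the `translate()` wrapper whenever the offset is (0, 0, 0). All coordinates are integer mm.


translate([227, 230, 0]) cube([490, 341, 21]);
translate([227, 230, 21]) cube([490, 21, 341]);
translate([227, 550, 21]) cube([490, 21, 341]);
translate([227, 251, 21]) cube([21, 299, 341]);
translate([696, 251, 21]) cube([21, 299, 341]);


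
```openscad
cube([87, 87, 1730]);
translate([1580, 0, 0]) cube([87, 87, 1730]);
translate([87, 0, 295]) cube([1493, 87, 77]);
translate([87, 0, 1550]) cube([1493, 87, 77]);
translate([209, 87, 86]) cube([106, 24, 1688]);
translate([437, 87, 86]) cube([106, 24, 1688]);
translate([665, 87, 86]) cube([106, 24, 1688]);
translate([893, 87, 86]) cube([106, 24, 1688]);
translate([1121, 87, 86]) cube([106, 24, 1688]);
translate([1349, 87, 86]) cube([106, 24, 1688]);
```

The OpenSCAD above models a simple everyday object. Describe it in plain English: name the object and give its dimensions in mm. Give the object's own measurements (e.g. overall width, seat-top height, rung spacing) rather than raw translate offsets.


A fence section. Two 87×87 mm posts, 1730 mm tall, stand on the floor with a clear span of 1493 mm between their inner faces. Two horizontal rails of 87×77 mm section span the gap between the posts with their undersides at z = 295 mm and z = 1550 mm, flush with the posts' −y face. 6 pickets, each 106 mm wide, 24 mm thick and 1688 mm tall, are fixed to the +y face of the rails with their bottoms at z = 86 mm, spaced across the span with a 122 mm gap after the −x post and between neighbouring pickets, with 125 mm left before the +x post.


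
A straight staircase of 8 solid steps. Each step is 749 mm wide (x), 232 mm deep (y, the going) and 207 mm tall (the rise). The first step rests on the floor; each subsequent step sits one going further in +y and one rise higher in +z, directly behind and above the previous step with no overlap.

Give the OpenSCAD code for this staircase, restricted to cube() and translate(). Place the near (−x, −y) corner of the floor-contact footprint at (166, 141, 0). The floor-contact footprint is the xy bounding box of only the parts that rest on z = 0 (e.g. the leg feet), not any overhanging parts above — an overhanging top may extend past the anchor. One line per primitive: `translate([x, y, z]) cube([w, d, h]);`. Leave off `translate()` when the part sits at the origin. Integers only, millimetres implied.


translate([166, 141, 0]) cube([749, 232, 207]);
translate([166, 373, 207]) cube([749, 232, 207]);
translate([166, 605, 414]) cube([749, 232, 207]);
translate([166, 837, 621]) cube([749, 232, 207]);
translate([166, 1069, 828]) cube([749, 232, 207]);
translate([166, 1301, 1035]) cube([749, 232, 207]);
translate([166, 1533, 1242]) cube([749, 232, 207]);
translate([166, 1765, 1449]) cube([749, 232, 207]);


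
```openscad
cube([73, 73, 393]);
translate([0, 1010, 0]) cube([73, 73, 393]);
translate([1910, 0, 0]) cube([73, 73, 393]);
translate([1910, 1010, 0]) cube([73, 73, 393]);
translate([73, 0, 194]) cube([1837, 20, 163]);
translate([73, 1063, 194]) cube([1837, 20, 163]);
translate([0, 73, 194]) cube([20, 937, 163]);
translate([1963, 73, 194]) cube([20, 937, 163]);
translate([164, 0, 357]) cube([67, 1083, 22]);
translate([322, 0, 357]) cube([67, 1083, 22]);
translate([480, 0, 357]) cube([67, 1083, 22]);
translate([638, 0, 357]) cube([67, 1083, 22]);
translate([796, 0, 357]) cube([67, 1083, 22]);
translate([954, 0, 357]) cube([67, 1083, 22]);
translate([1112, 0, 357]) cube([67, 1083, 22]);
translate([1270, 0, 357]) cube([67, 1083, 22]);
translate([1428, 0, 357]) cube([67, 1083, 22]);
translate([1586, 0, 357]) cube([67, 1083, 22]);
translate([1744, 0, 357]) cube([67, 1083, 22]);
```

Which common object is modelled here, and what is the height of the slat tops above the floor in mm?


A bed frame. The slat-top height is 379 mm.

Four posts, four rails, and a row of slats — a bed frame. Slats sit on the rails at z = 194 + 163 = 357; with slat thickness 22, the top is 379 mm.


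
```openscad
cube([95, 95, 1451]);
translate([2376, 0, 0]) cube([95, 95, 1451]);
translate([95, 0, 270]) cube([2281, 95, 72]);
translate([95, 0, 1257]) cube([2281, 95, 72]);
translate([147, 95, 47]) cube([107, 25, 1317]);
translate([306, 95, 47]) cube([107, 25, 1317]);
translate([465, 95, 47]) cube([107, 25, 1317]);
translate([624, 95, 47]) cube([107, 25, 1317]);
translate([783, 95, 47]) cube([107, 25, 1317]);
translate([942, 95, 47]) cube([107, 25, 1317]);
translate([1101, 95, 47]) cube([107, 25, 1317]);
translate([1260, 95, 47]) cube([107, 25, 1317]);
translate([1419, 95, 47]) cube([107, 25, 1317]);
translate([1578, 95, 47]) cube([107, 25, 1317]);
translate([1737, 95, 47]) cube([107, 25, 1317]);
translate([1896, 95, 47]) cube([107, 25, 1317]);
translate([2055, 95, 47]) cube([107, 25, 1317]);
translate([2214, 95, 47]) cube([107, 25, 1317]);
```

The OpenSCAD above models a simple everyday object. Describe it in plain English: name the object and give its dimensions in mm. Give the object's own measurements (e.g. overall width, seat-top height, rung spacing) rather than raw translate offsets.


A fence section. Two 95×95 mm posts, 1451 mm tall, stand on the floor with a clear span of 2281 mm between their inner faces. Two horizontal rails of 95×72 mm section span the gap between the posts with their undersides at z = 270 mm and z = 1257 mm, flush with the posts' −y face. 14 pickets, each 107 mm wide, 25 mm thick and 1317 mm tall, are fixed to the +y face of the rails with their bottoms at z = 47 mm, spaced across the span with a 52 mm gap after the −x post and between neighbouring pickets, with 55 mm left before the +x post.


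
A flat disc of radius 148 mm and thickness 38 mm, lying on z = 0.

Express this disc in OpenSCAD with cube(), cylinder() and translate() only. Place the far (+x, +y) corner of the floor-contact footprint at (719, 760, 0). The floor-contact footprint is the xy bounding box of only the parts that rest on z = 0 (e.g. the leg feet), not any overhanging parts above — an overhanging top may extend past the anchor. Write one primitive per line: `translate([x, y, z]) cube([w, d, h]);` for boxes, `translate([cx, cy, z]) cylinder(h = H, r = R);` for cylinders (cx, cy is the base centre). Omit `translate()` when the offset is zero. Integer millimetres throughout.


translate([571, 612, 0]) cylinder(h = 38, r = 148);


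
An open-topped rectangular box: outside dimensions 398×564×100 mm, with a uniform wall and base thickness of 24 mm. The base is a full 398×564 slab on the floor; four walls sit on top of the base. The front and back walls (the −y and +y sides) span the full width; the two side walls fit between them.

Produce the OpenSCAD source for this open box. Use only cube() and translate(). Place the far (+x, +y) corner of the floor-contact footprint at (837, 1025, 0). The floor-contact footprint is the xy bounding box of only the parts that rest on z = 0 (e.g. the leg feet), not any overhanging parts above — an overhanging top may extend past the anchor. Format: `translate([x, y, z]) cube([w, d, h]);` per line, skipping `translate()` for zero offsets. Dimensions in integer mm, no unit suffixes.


translate([439, 461, 0]) cube([398, 564, 24]);
translate([439, 461, 24]) cube([398, 24, 76]);
translate([439, 1001, 24]) cube([398, 24, 76]);
translate([439, 485, 24]) cube([24, 516, 76]);
translate([813, 485, 24]) cube([24, 516, 76]);


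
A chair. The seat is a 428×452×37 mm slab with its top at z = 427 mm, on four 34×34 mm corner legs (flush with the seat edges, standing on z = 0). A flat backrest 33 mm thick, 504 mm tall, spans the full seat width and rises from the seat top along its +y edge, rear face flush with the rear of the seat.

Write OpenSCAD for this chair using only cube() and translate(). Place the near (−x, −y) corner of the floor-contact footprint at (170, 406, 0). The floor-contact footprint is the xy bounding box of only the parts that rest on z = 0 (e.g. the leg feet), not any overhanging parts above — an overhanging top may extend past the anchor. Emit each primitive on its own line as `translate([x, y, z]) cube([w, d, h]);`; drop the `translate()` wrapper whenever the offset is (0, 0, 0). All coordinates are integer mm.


// leg_h = 427 - 37 = 390
translate([170, 406, 390]) cube([428, 452, 37]);
translate([170, 406, 0]) cube([34, 34, 390]);
translate([564, 406, 0]) cube([34, 34, 390]);
translate([170, 824, 0]) cube([34, 34, 390]);
translate([564, 824, 0]) cube([34, 34, 390]);
translate([170, 825, 427]) cube([428, 33, 504]);


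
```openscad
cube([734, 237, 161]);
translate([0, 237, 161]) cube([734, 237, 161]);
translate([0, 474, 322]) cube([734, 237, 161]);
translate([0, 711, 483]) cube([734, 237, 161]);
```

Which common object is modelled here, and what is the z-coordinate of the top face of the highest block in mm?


A staircase. The total rise is 644 mm.

4 identical blocks, each offset up and back from the previous — a staircase. Each step is 161 mm tall and there are 4 of them, so the total rise is 4 × 161 = 644 mm.


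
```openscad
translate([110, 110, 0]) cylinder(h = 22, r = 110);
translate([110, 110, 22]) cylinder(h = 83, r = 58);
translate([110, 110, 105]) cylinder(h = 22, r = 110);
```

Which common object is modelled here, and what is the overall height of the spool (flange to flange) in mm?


A spool. The overall height is 127 mm.

Three coaxial cylinders, large–small–large — a spool. Two 22 mm flanges and a 83 mm core give 22 + 83 + 22 = 127 mm.


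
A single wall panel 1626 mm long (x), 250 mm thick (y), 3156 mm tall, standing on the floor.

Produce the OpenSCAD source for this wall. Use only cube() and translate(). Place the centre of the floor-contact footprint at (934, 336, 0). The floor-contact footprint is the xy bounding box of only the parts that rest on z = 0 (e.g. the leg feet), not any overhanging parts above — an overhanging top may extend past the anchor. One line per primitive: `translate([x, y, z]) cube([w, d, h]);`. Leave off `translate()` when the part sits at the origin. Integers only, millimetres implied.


translate([121, 211, 0]) cube([1626, 250, 3156]);


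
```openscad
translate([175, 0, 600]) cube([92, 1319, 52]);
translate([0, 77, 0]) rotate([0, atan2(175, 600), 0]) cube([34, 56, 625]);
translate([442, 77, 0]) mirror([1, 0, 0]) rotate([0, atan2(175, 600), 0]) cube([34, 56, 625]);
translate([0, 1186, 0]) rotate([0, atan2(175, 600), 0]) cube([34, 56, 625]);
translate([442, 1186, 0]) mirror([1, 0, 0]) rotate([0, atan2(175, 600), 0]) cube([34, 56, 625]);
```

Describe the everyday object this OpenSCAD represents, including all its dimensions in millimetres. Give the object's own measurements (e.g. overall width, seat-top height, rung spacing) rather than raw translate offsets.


A sawhorse. A 92×1319×52 mm beam (x, y, z) sits on two A-frame leg pairs. Each pair is two raked legs of 34×56 mm section (56 mm along y) splaying symmetrically in x. Each leg rises 600 mm vertically over 175 mm of horizontal reach and is 625 mm long along its own axis. Every leg's outer bottom edge rests on the floor and its outer top edge meets a bottom edge of the beam — the left legs (tilting toward +x) meet the beam's −x bottom edge, the right legs (their mirror images, tilting toward −x) meet its +x bottom edge — so the leg tops tuck under the beam, the beam's underside is 600 mm above the floor, and the feet are 442 mm apart outside-to-outside with the beam centred between them. The two leg pairs are set in 77 mm from either end of the beam.


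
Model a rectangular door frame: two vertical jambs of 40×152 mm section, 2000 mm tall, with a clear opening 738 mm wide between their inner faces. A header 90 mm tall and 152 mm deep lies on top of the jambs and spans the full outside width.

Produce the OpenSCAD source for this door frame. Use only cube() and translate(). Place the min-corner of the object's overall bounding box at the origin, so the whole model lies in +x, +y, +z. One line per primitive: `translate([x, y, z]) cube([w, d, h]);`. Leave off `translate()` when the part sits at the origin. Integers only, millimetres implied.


cube([40, 152, 2000]);
translate([778, 0, 0]) cube([40, 152, 2000]);
translate([0, 0, 2000]) cube([818, 152, 90]);


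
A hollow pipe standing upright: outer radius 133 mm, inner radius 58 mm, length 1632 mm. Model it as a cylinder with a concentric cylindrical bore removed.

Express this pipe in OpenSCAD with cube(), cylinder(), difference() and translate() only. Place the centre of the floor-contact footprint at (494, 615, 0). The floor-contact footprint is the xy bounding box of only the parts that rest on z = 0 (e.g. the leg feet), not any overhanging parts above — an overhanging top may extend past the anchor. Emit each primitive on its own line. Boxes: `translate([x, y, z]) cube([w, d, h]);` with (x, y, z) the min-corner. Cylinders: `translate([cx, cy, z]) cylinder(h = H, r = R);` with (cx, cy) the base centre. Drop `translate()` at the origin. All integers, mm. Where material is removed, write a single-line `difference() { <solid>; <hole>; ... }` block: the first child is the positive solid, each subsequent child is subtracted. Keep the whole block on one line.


difference() { translate([494, 615, 0]) cylinder(h = 1632, r = 133); translate([494, 615, 0]) cylinder(h = 1632, r = 58); }


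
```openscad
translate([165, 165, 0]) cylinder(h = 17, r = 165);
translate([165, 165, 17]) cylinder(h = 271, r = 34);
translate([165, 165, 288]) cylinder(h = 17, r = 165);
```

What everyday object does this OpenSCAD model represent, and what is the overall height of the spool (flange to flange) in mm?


A spool. The overall height is 305 mm.

Three coaxial cylinders, large–small–large — a spool. Two 17 mm flanges and a 271 mm core give 17 + 271 + 17 = 305 mm.


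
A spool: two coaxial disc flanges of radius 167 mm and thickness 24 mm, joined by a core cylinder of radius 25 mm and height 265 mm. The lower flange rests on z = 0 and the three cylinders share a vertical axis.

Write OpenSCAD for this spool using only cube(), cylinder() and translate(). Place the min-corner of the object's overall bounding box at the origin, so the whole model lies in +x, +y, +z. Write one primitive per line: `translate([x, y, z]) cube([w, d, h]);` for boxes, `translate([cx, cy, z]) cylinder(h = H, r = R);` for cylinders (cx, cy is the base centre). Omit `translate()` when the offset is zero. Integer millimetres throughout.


translate([167, 167, 0]) cylinder(h = 24, r = 167);
translate([167, 167, 24]) cylinder(h = 265, r = 25);
translate([167, 167, 289]) cylinder(h = 24, r = 167);


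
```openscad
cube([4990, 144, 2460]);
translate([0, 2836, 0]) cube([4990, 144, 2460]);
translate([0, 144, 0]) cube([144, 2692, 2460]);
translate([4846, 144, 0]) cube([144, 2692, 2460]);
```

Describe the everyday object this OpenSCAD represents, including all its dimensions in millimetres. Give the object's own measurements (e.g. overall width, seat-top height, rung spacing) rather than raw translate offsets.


The wall frame of a small rectangular building: four walls, each 2460 mm tall and 144 mm thick, enclosing a footprint 4990 mm (x) by 2980 mm (y) outside-to-outside, with no floor or roof. The front and back walls (the −y and +y sides) span the full width; the two side walls fit between them.


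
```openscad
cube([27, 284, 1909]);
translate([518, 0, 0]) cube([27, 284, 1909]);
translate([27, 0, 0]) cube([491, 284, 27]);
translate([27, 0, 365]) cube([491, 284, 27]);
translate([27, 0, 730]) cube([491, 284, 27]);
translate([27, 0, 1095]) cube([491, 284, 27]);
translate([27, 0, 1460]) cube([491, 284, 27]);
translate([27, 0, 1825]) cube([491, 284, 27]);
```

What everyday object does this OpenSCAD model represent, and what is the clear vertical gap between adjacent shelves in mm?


A bookshelf. The clear shelf gap is 338 mm.

Two tall side panels with 6 horizontal boards between them — a bookshelf. The first two shelf undersides are at z = 0 and z = 365; with shelf thickness 27, the clear gap is 365 − 0 − 27 = 338 mm.


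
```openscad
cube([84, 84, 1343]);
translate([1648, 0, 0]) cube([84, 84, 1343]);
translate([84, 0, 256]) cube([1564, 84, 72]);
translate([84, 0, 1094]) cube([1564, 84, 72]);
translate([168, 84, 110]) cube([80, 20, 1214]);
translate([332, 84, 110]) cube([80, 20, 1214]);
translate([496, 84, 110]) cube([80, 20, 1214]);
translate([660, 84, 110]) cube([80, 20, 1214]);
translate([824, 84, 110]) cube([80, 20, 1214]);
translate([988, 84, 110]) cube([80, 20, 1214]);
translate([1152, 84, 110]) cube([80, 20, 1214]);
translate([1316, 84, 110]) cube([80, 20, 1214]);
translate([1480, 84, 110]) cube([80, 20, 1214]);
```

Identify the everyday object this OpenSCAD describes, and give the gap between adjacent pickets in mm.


A fence section. The picket gap is 84 mm.

Two posts, two rails, 9 pickets — a fence section. Span 1564 mm holds 9 pickets of 80 mm with 10 equal gaps: ⌊(1564 − 9·80) / 10⌋ = 84 mm.


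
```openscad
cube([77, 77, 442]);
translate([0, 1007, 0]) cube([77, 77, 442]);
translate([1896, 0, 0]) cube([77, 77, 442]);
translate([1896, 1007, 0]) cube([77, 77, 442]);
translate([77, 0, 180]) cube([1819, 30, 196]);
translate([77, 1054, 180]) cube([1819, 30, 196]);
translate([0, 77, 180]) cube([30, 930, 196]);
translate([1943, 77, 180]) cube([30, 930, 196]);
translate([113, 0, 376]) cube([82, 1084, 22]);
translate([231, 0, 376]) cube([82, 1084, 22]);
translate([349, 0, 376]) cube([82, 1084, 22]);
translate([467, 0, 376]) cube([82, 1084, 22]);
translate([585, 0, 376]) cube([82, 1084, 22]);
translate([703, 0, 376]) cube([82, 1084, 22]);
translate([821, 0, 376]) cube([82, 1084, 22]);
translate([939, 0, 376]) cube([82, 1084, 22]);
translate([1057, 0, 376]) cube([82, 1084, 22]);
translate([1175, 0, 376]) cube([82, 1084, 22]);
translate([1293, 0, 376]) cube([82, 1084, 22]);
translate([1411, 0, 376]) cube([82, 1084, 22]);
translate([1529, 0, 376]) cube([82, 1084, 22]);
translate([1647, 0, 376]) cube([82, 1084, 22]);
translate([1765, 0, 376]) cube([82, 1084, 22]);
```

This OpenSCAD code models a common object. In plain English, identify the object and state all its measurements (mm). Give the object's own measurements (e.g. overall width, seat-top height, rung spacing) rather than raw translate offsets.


A bed frame 1973 mm long (x) by 1084 mm wide (y). Four 77×77 mm corner posts, 442 mm tall, at the corners of the footprint. Four rails of 30 mm thickness and 196 mm height run between adjacent posts with their undersides at z = 180 mm, their outer faces flush with the outside of the frame (the two x-running rails run between the posts' inner faces; the two y-running rails run between the posts' inner faces). 15 slats, each 82 mm wide (x) and 22 mm thick, lie across the top of the two x-running rails, running the full 1084 mm width of the frame in y; along x they sit between the end posts with a 36 mm gap after the −x posts and between neighbouring slats, leaving 49 mm before the +x posts.


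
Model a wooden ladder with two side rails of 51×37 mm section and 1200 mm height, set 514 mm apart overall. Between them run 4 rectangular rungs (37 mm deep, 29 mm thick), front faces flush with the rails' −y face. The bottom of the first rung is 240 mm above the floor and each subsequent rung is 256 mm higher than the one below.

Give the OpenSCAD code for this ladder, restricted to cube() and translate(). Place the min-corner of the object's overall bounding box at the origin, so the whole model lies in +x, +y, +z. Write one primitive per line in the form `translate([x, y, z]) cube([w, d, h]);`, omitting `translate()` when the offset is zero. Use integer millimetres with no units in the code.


cube([51, 37, 1200]);
translate([463, 0, 0]) cube([51, 37, 1200]);
translate([51, 0, 240]) cube([412, 37, 29]);
translate([51, 0, 496]) cube([412, 37, 29]);
translate([51, 0, 752]) cube([412, 37, 29]);
translate([51, 0, 1008]) cube([412, 37, 29]);


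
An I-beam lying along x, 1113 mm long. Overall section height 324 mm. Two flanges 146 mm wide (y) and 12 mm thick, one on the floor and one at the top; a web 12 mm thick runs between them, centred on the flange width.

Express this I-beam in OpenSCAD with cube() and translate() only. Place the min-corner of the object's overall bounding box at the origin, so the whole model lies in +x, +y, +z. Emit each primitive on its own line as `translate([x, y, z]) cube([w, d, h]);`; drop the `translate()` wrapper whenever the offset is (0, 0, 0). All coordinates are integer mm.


cube([1113, 146, 12]);
translate([0, 67, 12]) cube([1113, 12, 300]);
translate([0, 0, 312]) cube([1113, 146, 12]);


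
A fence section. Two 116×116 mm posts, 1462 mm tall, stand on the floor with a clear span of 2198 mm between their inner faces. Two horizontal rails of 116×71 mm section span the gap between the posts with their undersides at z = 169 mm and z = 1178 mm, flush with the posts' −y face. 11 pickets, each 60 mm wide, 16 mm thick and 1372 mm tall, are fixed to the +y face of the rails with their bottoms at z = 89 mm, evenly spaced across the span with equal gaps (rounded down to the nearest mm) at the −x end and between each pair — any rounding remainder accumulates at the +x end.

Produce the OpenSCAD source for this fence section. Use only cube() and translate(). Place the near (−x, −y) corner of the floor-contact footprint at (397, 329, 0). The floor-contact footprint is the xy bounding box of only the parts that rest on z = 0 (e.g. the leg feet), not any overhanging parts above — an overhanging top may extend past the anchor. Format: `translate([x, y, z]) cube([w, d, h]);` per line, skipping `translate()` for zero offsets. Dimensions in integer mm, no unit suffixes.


translate([397, 329, 0]) cube([116, 116, 1462]);
translate([2711, 329, 0]) cube([116, 116, 1462]);
translate([513, 329, 169]) cube([2198, 116, 71]);
translate([513, 329, 1178]) cube([2198, 116, 71]);
translate([641, 445, 89]) cube([60, 16, 1372]);
translate([829, 445, 89]) cube([60, 16, 1372]);
translate([1017, 445, 89]) cube([60, 16, 1372]);
translate([1205, 445, 89]) cube([60, 16, 1372]);
translate([1393, 445, 89]) cube([60, 16, 1372]);
translate([1581, 445, 89]) cube([60, 16, 1372]);
translate([1769, 445, 89]) cube([60, 16, 1372]);
translate([1957, 445, 89]) cube([60, 16, 1372]);
translate([2145, 445, 89]) cube([60, 16, 1372]);
translate([2333, 445, 89]) cube([60, 16, 1372]);
translate([2521, 445, 89]) cube([60, 16, 1372]);


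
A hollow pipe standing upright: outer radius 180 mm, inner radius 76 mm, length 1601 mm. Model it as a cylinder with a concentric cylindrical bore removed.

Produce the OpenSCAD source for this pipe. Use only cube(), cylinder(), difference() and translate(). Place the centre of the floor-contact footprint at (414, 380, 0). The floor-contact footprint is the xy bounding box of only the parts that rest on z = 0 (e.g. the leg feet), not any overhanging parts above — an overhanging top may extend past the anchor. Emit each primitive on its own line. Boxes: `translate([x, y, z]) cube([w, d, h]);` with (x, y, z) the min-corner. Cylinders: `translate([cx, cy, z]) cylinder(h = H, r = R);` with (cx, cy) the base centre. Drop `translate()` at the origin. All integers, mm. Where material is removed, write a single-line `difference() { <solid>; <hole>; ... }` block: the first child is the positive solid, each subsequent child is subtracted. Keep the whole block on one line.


difference() { translate([414, 380, 0]) cylinder(h = 1601, r = 180); translate([414, 380, 0]) cylinder(h = 1601, r = 76); }


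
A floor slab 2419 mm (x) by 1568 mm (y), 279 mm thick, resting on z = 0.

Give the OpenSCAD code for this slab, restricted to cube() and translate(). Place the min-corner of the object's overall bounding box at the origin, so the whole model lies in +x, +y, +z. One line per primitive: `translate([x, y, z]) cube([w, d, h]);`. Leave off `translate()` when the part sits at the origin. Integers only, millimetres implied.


cube([2419, 1568, 279]);


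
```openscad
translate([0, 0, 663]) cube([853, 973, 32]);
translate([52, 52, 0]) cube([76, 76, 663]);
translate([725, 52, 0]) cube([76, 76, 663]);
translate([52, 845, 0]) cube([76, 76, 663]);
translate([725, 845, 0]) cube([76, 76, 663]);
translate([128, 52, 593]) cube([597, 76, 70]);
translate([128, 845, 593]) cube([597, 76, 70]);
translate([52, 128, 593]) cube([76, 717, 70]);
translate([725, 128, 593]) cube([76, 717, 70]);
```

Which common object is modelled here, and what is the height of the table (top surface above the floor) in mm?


A table. The table height is 695 mm.

A 853×973×32 slab sits at z = 663 on four 76 mm square posts — a table. The top surface is at 663 + 32 = 695 mm.


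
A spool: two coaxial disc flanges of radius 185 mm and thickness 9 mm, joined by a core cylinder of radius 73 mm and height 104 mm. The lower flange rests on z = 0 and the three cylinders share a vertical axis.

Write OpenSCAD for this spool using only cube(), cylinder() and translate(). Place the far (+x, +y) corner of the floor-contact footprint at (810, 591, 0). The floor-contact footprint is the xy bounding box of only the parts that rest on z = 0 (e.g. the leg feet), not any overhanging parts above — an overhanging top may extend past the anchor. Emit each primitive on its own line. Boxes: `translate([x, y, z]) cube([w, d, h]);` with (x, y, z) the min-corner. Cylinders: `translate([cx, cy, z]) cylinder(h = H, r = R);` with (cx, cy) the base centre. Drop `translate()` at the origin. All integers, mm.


translate([625, 406, 0]) cylinder(h = 9, r = 185);
translate([625, 406, 9]) cylinder(h = 104, r = 73);
translate([625, 406, 113]) cylinder(h = 9, r = 185);


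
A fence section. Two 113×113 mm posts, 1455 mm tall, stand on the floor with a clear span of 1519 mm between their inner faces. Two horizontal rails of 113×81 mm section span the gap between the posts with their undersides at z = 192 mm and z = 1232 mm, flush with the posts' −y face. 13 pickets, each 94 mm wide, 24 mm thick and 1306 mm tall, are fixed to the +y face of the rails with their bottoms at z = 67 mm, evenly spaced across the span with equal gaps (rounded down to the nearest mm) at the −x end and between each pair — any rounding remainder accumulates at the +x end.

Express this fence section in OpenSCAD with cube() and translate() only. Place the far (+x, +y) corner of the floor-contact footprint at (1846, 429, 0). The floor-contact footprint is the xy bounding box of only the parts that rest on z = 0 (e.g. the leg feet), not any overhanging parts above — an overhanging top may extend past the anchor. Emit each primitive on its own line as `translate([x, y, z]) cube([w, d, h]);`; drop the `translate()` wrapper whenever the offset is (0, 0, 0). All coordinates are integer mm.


translate([101, 316, 0]) cube([113, 113, 1455]);
translate([1733, 316, 0]) cube([113, 113, 1455]);
translate([214, 316, 192]) cube([1519, 113, 81]);
translate([214, 316, 1232]) cube([1519, 113, 81]);
translate([235, 429, 67]) cube([94, 24, 1306]);
translate([350, 429, 67]) cube([94, 24, 1306]);
translate([465, 429, 67]) cube([94, 24, 1306]);
translate([580, 429, 67]) cube([94, 24, 1306]);
translate([695, 429, 67]) cube([94, 24, 1306]);
translate([810, 429, 67]) cube([94, 24, 1306]);
translate([925, 429, 67]) cube([94, 24, 1306]);
translate([1040, 429, 67]) cube([94, 24, 1306]);
translate([1155, 429, 67]) cube([94, 24, 1306]);
translate([1270, 429, 67]) cube([94, 24, 1306]);
translate([1385, 429, 67]) cube([94, 24, 1306]);
translate([1500, 429, 67]) cube([94, 24, 1306]);
translate([1615, 429, 67]) cube([94, 24, 1306]);


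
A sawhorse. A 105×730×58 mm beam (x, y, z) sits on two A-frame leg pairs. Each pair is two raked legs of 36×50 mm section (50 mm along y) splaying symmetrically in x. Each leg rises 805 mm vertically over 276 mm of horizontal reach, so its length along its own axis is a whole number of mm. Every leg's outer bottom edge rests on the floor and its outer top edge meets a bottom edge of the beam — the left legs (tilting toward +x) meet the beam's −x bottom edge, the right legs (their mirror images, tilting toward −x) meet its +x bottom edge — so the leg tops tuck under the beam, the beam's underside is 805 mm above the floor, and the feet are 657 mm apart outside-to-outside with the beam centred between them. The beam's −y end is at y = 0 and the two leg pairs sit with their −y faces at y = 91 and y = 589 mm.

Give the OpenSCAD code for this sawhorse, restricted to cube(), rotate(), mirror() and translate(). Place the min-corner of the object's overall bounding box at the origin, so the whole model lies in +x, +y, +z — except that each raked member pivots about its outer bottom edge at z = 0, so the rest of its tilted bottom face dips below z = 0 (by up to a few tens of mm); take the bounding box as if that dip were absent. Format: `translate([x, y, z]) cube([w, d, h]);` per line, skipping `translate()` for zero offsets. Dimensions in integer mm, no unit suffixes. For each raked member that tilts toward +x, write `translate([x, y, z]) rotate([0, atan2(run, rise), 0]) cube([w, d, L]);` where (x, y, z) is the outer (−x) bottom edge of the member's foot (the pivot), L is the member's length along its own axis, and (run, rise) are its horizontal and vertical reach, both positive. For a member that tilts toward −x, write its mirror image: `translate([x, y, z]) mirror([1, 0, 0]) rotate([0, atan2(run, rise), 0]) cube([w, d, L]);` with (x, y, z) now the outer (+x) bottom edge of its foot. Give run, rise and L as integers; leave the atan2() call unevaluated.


translate([276, 0, 805]) cube([105, 730, 58]);
translate([0, 91, 0]) rotate([0, atan2(276, 805), 0]) cube([36, 50, 851]);
translate([657, 91, 0]) mirror([1, 0, 0]) rotate([0, atan2(276, 805), 0]) cube([36, 50, 851]);
translate([0, 589, 0]) rotate([0, atan2(276, 805), 0]) cube([36, 50, 851]);
translate([657, 589, 0]) mirror([1, 0, 0]) rotate([0, atan2(276, 805), 0]) cube([36, 50, 851]);


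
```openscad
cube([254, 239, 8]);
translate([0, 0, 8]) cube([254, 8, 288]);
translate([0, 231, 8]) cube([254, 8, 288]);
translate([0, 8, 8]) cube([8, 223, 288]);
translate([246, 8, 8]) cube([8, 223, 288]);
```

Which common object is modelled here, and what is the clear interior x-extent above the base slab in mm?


An open box. The internal width is 238 mm.

A 254×239 base slab with four walls standing on it — an open box. The base is 254 mm wide and the walls are 8 mm thick, so the internal width is 254 − 2 × 8 = 238 mm.


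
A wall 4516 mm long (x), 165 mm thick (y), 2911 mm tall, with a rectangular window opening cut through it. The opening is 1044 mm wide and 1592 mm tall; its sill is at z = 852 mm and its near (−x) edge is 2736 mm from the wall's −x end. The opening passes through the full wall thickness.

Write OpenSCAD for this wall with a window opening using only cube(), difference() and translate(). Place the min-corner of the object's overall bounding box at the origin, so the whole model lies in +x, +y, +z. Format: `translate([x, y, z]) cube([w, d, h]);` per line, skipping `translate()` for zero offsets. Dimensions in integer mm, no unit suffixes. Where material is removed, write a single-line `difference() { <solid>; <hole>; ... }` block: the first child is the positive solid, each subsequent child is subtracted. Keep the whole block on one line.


difference() { cube([4516, 165, 2911]); translate([2736, 0, 852]) cube([1044, 165, 1592]); }


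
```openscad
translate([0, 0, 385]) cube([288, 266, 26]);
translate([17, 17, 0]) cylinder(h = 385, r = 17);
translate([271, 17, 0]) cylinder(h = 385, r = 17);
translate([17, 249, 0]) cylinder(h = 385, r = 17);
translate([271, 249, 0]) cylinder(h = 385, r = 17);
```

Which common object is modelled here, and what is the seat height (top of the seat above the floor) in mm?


A stool. The seat height is 411 mm.

A 288×266×26 slab at z = 385 on four corner cylinders — a stool. The seat top is 385 + 26 = 411 mm.


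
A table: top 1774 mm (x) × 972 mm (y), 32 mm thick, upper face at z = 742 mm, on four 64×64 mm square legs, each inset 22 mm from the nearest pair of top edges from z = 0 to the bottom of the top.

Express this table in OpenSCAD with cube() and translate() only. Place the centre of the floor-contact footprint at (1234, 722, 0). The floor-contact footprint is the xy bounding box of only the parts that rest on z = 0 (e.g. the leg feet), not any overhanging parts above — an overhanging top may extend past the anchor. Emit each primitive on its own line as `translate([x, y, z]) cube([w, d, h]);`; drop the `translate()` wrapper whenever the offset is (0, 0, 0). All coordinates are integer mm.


translate([347, 236, 710]) cube([1774, 972, 32]);
translate([369, 258, 0]) cube([64, 64, 710]);
translate([2035, 258, 0]) cube([64, 64, 710]);
translate([369, 1122, 0]) cube([64, 64, 710]);
translate([2035, 1122, 0]) cube([64, 64, 710]);
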